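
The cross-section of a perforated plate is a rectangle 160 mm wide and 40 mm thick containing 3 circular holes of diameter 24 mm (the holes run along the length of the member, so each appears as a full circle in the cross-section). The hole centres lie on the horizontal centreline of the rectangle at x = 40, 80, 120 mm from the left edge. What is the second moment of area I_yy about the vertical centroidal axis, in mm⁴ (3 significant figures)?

Decompose the section into non-overlapping parts with the origin at the bottom-left of its bounding rectangle.
Plate: 160 × 40, A = 6 400 mm², x = 80 mm, Ī = 13 653 333 mm⁴.
Hole 1 (subtracted): ⌀24, A = 452.39 mm², x = 40 mm, Ī = 16 286 mm⁴.
Hole 2 (subtracted): ⌀24, A = 452.39 mm², x = 80 mm, Ī = 16 286 mm⁴.
Hole 3 (subtracted): ⌀24, A = 452.39 mm², x = 120 mm, Ī = 16 286 mm⁴.
By symmetry the centroid is at mid-width, x̄ = 80 mm.
Transfer each piece to the vertical centroidal axis using Ī + A·d² with d = x − 80:
  plate: d = 0 mm → contributes +13 653 333 mm⁴
  hole 1: d = -40 mm → contributes −740 109 mm⁴
  hole 2: d = 0 mm → contributes −16 286 mm⁴
  hole 3: d = 40 mm → contributes −740 109 mm⁴
Total I = 12 156 829 mm⁴.

I_yy ≈ 1.22 × 10⁷ mm⁴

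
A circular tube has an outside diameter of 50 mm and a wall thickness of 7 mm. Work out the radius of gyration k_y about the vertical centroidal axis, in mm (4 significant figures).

Decompose the section into non-overlapping parts with the origin at the bottom-left of its bounding rectangle.
Outer circle: ⌀50, A = 1963.5 mm², x = 25 mm, Ī = 306 796 mm⁴.
Bore (subtracted): ⌀36, A = 1017.88 mm², x = 25 mm, Ī = 82 448 mm⁴.
By symmetry the centroid is at mid-width, x̄ = 25 mm.
All pieces are centred on the vertical centroidal axis, so I = ΣĪ (holes subtracted) = 224 348 mm⁴.
Radius of gyration: k = √(I/A) = √(224 348 / 945.619) = 15.4029 mm.

k_y ≈ 15.40 mm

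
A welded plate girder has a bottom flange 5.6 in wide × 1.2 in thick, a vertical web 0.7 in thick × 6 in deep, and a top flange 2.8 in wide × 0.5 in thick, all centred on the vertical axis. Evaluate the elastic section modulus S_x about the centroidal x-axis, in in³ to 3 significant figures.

Treat the section as a set of non-overlapping primitives; coordinates are from the bounding-box lower-left.
Bottom plate: 5.6 × 1.2, A = 6.72 in², y = 0.6 in, Ī = 0.8064 in⁴.
Web plate: 0.7 × 6, A = 4.2 in², y = 4.2 in, Ī = 12.6 in⁴.
Top plate: 2.8 × 0.5, A = 1.4 in², y = 7.45 in, Ī = 0.029167 in⁴.
Centroid: ȳ = ΣA·y / ΣA = 2.6057 in.
Transfer each piece to the centroidal x-axis using Ī + A·d² with d = y − 2.6057:
  bottom plate: d = -2.0057 in → contributes +27.839 in⁴
  web plate: d = 1.5943 in → contributes +23.276 in⁴
  top plate: d = 4.8443 in → contributes +32.884 in⁴
Total I = 83.999 in⁴.
Extreme fibre distance c = 5.0943 in; S = I/c = 16.489 in³.

S_x ≈ 16.5 in³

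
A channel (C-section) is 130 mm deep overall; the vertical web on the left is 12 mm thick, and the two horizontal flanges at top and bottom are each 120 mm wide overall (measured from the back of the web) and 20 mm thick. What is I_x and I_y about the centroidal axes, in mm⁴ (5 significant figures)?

I_x ≈ 1.5409 × 10⁷ mm⁴, I_y ≈ 8.3438 × 10⁶ mm⁴

Treat the section as a set of non-overlapping primitives; coordinates are from the bounding-box lower-left.
Web: 12 × 130, A = 1 560 mm², y = 65 mm, Ī = 2 197 000 mm⁴.
Top flange (beyond web): 108 × 20, A = 2 160 mm², y = 120 mm, Ī = 72 000 mm⁴.
Bottom flange (beyond web): 108 × 20, A = 2 160 mm², y = 10 mm, Ī = 72 000 mm⁴.
By symmetry the centroid is at mid-height, ȳ = 65 mm.
Transfer each piece to the centroidal x-axis using Ī + A·d² with d = y − 65:
  web: d = 0 mm → contributes +2 197 000 mm⁴
  top flange (beyond web): d = 55 mm → contributes +6 606 000 mm⁴
  bottom flange (beyond web): d = -55 mm → contributes +6 606 000 mm⁴
Total I = 15 409 000 mm⁴.
For the y-axis: x̄ = 50.08163 mm.
Repeating about the centroidal y-axis gives I_y = 8 343 801 mm⁴.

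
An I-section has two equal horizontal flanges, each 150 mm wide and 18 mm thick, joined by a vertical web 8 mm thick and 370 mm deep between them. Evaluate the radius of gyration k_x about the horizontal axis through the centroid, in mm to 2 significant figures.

k_x ≈ 170 mm

Decompose the section into non-overlapping parts with the origin at the bottom-left of its bounding rectangle.
Bottom flange: 150 × 18, A = 2 700 mm², y = 9 mm, Ī = 72 900 mm⁴.
Web: 8 × 370, A = 2 960 mm², y = 203 mm, Ī = 33 768 667 mm⁴.
Top flange: 150 × 18, A = 2 700 mm², y = 397 mm, Ī = 72 900 mm⁴.
By symmetry the centroid is at mid-height, ȳ = 203 mm.
Transfer each piece to the horizontal axis through the centroid using Ī + A·d² with d = y − 203:
  bottom flange: d = -194 mm → contributes +101 690 100 mm⁴
  web: d = 0 mm → contributes +33 768 667 mm⁴
  top flange: d = 194 mm → contributes +101 690 100 mm⁴
Total I = 237 148 867 mm⁴.
Radius of gyration: k = √(I/A) = √(237 148 867 / 8 360) = 168.4 mm.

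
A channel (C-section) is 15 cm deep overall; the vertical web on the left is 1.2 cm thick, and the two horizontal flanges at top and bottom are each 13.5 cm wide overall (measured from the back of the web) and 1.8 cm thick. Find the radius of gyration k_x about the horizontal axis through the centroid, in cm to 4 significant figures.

Decompose the section into non-overlapping parts with the origin at the bottom-left of its bounding rectangle.
Web: 1.2 × 15, A = 18 cm², y = 7.5 cm, Ī = 337.5 cm⁴.
Top flange (beyond web): 12.3 × 1.8, A = 22.14 cm², y = 14.1 cm, Ī = 5.9778 cm⁴.
Bottom flange (beyond web): 12.3 × 1.8, A = 22.14 cm², y = 0.9 cm, Ī = 5.9778 cm⁴.
By symmetry the centroid is at mid-height, ȳ = 7.5 cm.
Transfer each piece to the horizontal axis through the centroid using Ī + A·d² with d = y − 7.5:
  web: d = 0 cm → contributes +337.5 cm⁴
  top flange (beyond web): d = 6.6 cm → contributes +970.396 cm⁴
  bottom flange (beyond web): d = -6.6 cm → contributes +970.396 cm⁴
Total I = 2278.29 cm⁴.
Radius of gyration: k = √(I/A) = √(2278.29 / 62.28) = 6.04826 cm.

k_x ≈ 6.048 cm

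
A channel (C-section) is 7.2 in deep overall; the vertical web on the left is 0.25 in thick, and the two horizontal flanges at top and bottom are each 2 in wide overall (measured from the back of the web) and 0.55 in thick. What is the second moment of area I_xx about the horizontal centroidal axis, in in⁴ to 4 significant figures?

I_xx ≈ 29.11 in⁴

Break the section into simple shapes (no overlaps), measuring from the bottom-left corner of the bounding box.
Web: 0.25 × 7.2, A = 1.8 in², y = 3.6 in, Ī = 7.776 in⁴.
Top flange (beyond web): 1.75 × 0.55, A = 0.9625 in², y = 6.925 in, Ī = 0.024263 in⁴.
Bottom flange (beyond web): 1.75 × 0.55, A = 0.9625 in², y = 0.275 in, Ī = 0.024263 in⁴.
By symmetry the centroid is at mid-height, ȳ = 3.6 in.
Transfer each piece to the horizontal centroidal axis using Ī + A·d² with d = y − 3.6:
  web: d = 0 in → contributes +7.776 in⁴
  top flange (beyond web): d = 3.325 in → contributes +10.6653 in⁴
  bottom flange (beyond web): d = -3.325 in → contributes +10.6653 in⁴
Total I = 29.1066 in⁴.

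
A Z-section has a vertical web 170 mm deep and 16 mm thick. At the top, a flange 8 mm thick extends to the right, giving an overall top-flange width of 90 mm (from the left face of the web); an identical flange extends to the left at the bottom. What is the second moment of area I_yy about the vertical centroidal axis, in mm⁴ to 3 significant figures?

Decompose the section into non-overlapping parts with the origin at the bottom-left of its bounding rectangle.
Web: 16 × 170, A = 2 720 mm², x = 82 mm, Ī = 58 027 mm⁴.
Top flange (beyond web): 74 × 8, A = 592 mm², x = 127 mm, Ī = 270 149 mm⁴.
Bottom flange (beyond web): 74 × 8, A = 592 mm², x = 37 mm, Ī = 270 149 mm⁴.
Centroid: x̄ = ΣA·x / ΣA = 82 mm.
Transfer each piece to the vertical centroidal axis using Ī + A·d² with d = x − 82:
  web: d = 0 mm → contributes +58 027 mm⁴
  top flange (beyond web): d = 45 mm → contributes +1 468 949 mm⁴
  bottom flange (beyond web): d = -45 mm → contributes +1 468 949 mm⁴
Total I = 2 995 925 mm⁴.

I_yy ≈ 3.00 × 10⁶ mm⁴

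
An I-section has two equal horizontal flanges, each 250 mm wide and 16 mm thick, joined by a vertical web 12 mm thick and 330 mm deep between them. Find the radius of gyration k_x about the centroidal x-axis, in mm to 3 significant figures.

k_x ≈ 152 mm

Treat the section as a set of non-overlapping primitives; coordinates are from the bounding-box lower-left.
Bottom flange: 250 × 16, A = 4 000 mm², y = 8 mm, Ī = 85 333 mm⁴.
Web: 12 × 330, A = 3 960 mm², y = 181 mm, Ī = 35 937 000 mm⁴.
Top flange: 250 × 16, A = 4 000 mm², y = 354 mm, Ī = 85 333 mm⁴.
By symmetry the centroid is at mid-height, ȳ = 181 mm.
Transfer each piece to the centroidal x-axis using Ī + A·d² with d = y − 181:
  bottom flange: d = -173 mm → contributes +119 801 333 mm⁴
  web: d = 0 mm → contributes +35 937 000 mm⁴
  top flange: d = 173 mm → contributes +119 801 333 mm⁴
Total I = 275 539 667 mm⁴.
Radius of gyration: k = √(I/A) = √(275 539 667 / 11 960) = 151.78 mm.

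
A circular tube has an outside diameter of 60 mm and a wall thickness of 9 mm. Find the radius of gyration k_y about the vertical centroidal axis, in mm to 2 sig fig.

k_y ≈ 18 mm

Decompose the section into non-overlapping parts with the origin at the bottom-left of its bounding rectangle.
Outer circle: ⌀60, A = 2 827 mm², x = 30 mm, Ī = 636 173 mm⁴.
Bore (subtracted): ⌀42, A = 1 385 mm², x = 30 mm, Ī = 152 745 mm⁴.
By symmetry the centroid is at mid-width, x̄ = 30 mm.
All pieces are centred on the vertical centroidal axis, so I = ΣĪ (holes subtracted) = 483 427 mm⁴.
Radius of gyration: k = √(I/A) = √(483 427 / 1 442) = 18.31 mm.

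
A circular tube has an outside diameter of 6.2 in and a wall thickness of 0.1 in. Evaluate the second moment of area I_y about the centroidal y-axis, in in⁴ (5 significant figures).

Split into non-overlapping primitives; take the origin at the lower-left of the bounding box.
Outer circle: ⌀6.2, A = 30.19071 in², x = 3.1 in, Ī = 72.53317 in⁴.
Bore (subtracted): ⌀6, A = 28.27433 in², x = 3.1 in, Ī = 63.61725 in⁴.
By symmetry the centroid is at mid-width, x̄ = 3.1 in.
All pieces are centred on the centroidal y-axis, so I = ΣĪ (holes subtracted) = 8.915918 in⁴.

I_y ≈ 8.9159 in⁴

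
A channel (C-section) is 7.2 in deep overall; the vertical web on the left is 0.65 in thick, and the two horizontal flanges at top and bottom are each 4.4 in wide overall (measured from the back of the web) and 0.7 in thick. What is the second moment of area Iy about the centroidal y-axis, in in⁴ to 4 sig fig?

Iy ≈ 18.29 in⁴

Decompose the section into non-overlapping parts with the origin at the bottom-left of its bounding rectangle.
Web: 0.65 × 7.2, A = 4.68 in², x = 0.325 in, Ī = 0.164775 in⁴.
Top flange (beyond web): 3.75 × 0.7, A = 2.625 in², x = 2.525 in, Ī = 3.07617 in⁴.
Bottom flange (beyond web): 3.75 × 0.7, A = 2.625 in², x = 2.525 in, Ī = 3.07617 in⁴.
Centroid: x̄ = ΣA·x / ΣA = 1.48814 in.
Transfer each piece to the centroidal y-axis using Ī + A·d² with d = x − 1.48814:
  web: d = -1.16314 in → contributes +6.49634 in⁴
  top flange (beyond web): d = 1.03686 in → contributes +5.89824 in⁴
  bottom flange (beyond web): d = 1.03686 in → contributes +5.89824 in⁴
Total I = 18.2928 in⁴.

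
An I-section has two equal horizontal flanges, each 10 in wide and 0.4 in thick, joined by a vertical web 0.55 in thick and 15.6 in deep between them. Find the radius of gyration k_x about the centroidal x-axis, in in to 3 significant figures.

k_x ≈ 6.43 in

Break the section into simple shapes (no overlaps), measuring from the bottom-left corner of the bounding box.
Bottom flange: 10 × 0.4, A = 4 in², y = 0.2 in, Ī = 0.053333 in⁴.
Web: 0.55 × 15.6, A = 8.58 in², y = 8.2 in, Ī = 174 in⁴.
Top flange: 10 × 0.4, A = 4 in², y = 16.2 in, Ī = 0.053333 in⁴.
By symmetry the centroid is at mid-height, ȳ = 8.2 in.
Transfer each piece to the centroidal x-axis using Ī + A·d² with d = y − 8.2:
  bottom flange: d = -8 in → contributes +256.05 in⁴
  web: d = 0 in → contributes +174 in⁴
  top flange: d = 8 in → contributes +256.05 in⁴
Total I = 686.11 in⁴.
Radius of gyration: k = √(I/A) = √(686.11 / 16.58) = 6.4329 in.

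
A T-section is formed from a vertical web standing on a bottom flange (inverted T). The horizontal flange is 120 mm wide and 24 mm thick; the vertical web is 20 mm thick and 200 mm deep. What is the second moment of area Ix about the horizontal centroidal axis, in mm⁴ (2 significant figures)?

Treat the section as a set of non-overlapping primitives; coordinates are from the bounding-box lower-left.
Flange: 120 × 24, A = 2 880 mm², y = 12 mm, Ī = 138 240 mm⁴.
Web: 20 × 200, A = 4 000 mm², y = 124 mm, Ī = 13 333 333 mm⁴.
Centroid: ȳ = ΣA·y / ΣA = 77.12 mm.
Transfer each piece to the horizontal centroidal axis using Ī + A·d² with d = y − 77.12:
  flange: d = -65.12 mm → contributes +12 349 814 mm⁴
  web: d = 46.88 mm → contributes +22 125 666 mm⁴
Total I = 34 475 480 mm⁴.

Ix ≈ 3.4 × 10⁷ mm⁴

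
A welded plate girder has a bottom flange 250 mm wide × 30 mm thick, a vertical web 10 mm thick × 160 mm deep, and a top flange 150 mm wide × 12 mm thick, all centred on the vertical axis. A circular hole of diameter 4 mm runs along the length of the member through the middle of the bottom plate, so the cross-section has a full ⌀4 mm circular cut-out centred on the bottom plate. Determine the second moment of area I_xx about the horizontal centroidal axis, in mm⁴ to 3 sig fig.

I_xx ≈ 5.64 × 10⁷ mm⁴

Treat the section as a set of non-overlapping primitives; coordinates are from the bounding-box lower-left.
Bottom plate: 250 × 30, A = 7 500 mm², y = 15 mm, Ī = 562 500 mm⁴.
Web plate: 10 × 160, A = 1 600 mm², y = 110 mm, Ī = 3 413 333 mm⁴.
Top plate: 150 × 12, A = 1 800 mm², y = 196 mm, Ī = 21 600 mm⁴.
Hole (subtracted): ⌀4, A = 12.566 mm², y = 15 mm, Ī = 12.566 mm⁴.
Centroid: ȳ = ΣA·y / ΣA = 58.885 mm.
Transfer each piece to the horizontal centroidal axis using Ī + A·d² with d = y − 58.885:
  bottom plate: d = -43.885 mm → contributes +15 007 000 mm⁴
  web plate: d = 51.115 mm → contributes +7 593 648 mm⁴
  top plate: d = 137.11 mm → contributes +33 862 316 mm⁴
  hole: d = -43.885 mm → contributes −24 215 mm⁴
Total I = 56 438 749 mm⁴.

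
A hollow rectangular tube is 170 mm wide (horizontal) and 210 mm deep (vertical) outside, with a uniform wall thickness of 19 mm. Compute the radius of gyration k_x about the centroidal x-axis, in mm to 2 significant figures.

k_x ≈ 76 mm

Break the section into simple shapes (no overlaps), measuring from the bottom-left corner of the bounding box.
Outer rectangle: 170 × 210, A = 35 700 mm², y = 105 mm, Ī = 131 197 500 mm⁴.
Inner void (subtracted): 132 × 172, A = 22 704 mm², y = 105 mm, Ī = 55 972 928 mm⁴.
By symmetry the centroid is at mid-height, ȳ = 105 mm.
All pieces are centred on the centroidal x-axis, so I = ΣĪ (holes subtracted) = 75 224 572 mm⁴.
Radius of gyration: k = √(I/A) = √(75 224 572 / 12 996) = 76.08 mm.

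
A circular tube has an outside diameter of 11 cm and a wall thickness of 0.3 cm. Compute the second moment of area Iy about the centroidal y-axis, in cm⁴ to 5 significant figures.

Decompose the section into non-overlapping parts with the origin at the bottom-left of its bounding rectangle.
Outer circle: ⌀11, A = 95.03318 cm², x = 5.5 cm, Ī = 718.6884 cm⁴.
Bore (subtracted): ⌀10.4, A = 84.94867 cm², x = 5.5 cm, Ī = 574.253 cm⁴.
By symmetry the centroid is at mid-width, x̄ = 5.5 cm.
All pieces are centred on the centroidal y-axis, so I = ΣĪ (holes subtracted) = 144.4354 cm⁴.

Iy ≈ 144.44 cm⁴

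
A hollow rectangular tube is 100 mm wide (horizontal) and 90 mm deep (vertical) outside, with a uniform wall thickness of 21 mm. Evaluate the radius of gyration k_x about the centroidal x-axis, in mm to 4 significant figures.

k_x ≈ 29.86 mm

Split into non-overlapping primitives; take the origin at the lower-left of the bounding box.
Outer rectangle: 100 × 90, A = 9 000 mm², y = 45 mm, Ī = 6 075 000 mm⁴.
Inner void (subtracted): 58 × 48, A = 2 784 mm², y = 45 mm, Ī = 534 528 mm⁴.
By symmetry the centroid is at mid-height, ȳ = 45 mm.
All pieces are centred on the centroidal x-axis, so I = ΣĪ (holes subtracted) = 5 540 472 mm⁴.
Radius of gyration: k = √(I/A) = √(5 540 472 / 6 216) = 29.8551 mm.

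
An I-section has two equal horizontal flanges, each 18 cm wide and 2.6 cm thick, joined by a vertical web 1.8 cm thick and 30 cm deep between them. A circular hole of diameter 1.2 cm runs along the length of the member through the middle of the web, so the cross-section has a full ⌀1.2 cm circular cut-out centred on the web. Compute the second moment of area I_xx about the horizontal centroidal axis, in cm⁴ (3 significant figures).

Decompose the section into non-overlapping parts with the origin at the bottom-left of its bounding rectangle.
Bottom flange: 18 × 2.6, A = 46.8 cm², y = 1.3 cm, Ī = 26.364 cm⁴.
Web: 1.8 × 30, A = 54 cm², y = 17.6 cm, Ī = 4 050 cm⁴.
Top flange: 18 × 2.6, A = 46.8 cm², y = 33.9 cm, Ī = 26.364 cm⁴.
Hole (subtracted): ⌀1.2, A = 1.131 cm², y = 17.6 cm, Ī = 0.10179 cm⁴.
By symmetry the centroid is at mid-height, ȳ = 17.6 cm.
Transfer each piece to the horizontal centroidal axis using Ī + A·d² with d = y − 17.6:
  bottom flange: d = -16.3 cm → contributes +12 461 cm⁴
  web: d = 0 cm → contributes +4 050 cm⁴
  top flange: d = 16.3 cm → contributes +12 461 cm⁴
  hole: d = 0 cm → contributes −0.10179 cm⁴
Total I = 28 971 cm⁴.

I_xx ≈ 2.90 × 10⁴ cm⁴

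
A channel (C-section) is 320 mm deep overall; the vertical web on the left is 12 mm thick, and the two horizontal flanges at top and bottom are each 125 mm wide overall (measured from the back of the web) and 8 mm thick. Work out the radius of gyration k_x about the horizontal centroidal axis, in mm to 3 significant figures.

Treat the section as a set of non-overlapping primitives; coordinates are from the bounding-box lower-left.
Web: 12 × 320, A = 3 840 mm², y = 160 mm, Ī = 32 768 000 mm⁴.
Top flange (beyond web): 113 × 8, A = 904 mm², y = 316 mm, Ī = 4821.3 mm⁴.
Bottom flange (beyond web): 113 × 8, A = 904 mm², y = 4 mm, Ī = 4821.3 mm⁴.
By symmetry the centroid is at mid-height, ȳ = 160 mm.
Transfer each piece to the horizontal centroidal axis using Ī + A·d² with d = y − 160:
  web: d = 0 mm → contributes +32 768 000 mm⁴
  top flange (beyond web): d = 156 mm → contributes +22 004 565 mm⁴
  bottom flange (beyond web): d = -156 mm → contributes +22 004 565 mm⁴
Total I = 76 777 131 mm⁴.
Radius of gyration: k = √(I/A) = √(76 777 131 / 5 648) = 116.59 mm.

k_x ≈ 117 mm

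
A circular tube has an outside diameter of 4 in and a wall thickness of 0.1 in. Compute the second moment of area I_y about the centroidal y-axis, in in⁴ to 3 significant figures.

Treat the section as a set of non-overlapping primitives; coordinates are from the bounding-box lower-left.
Outer circle: ⌀4, A = 12.566 in², x = 2 in, Ī = 12.566 in⁴.
Bore (subtracted): ⌀3.8, A = 11.341 in², x = 2 in, Ī = 10.235 in⁴.
By symmetry the centroid is at mid-width, x̄ = 2 in.
All pieces are centred on the centroidal y-axis, so I = ΣĪ (holes subtracted) = 2.331 in⁴.

I_y ≈ 2.33 in⁴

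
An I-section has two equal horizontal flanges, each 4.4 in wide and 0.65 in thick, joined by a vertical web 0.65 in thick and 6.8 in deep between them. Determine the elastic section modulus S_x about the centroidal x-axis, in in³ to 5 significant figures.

Treat the section as a set of non-overlapping primitives; coordinates are from the bounding-box lower-left.
Bottom flange: 4.4 × 0.65, A = 2.86 in², y = 0.325 in, Ī = 0.1006958 in⁴.
Web: 0.65 × 6.8, A = 4.42 in², y = 4.05 in, Ī = 17.03173 in⁴.
Top flange: 4.4 × 0.65, A = 2.86 in², y = 7.775 in, Ī = 0.1006958 in⁴.
By symmetry the centroid is at mid-height, ȳ = 4.05 in.
Transfer each piece to the centroidal x-axis using Ī + A·d² with d = y − 4.05:
  bottom flange: d = -3.725 in → contributes +39.78498 in⁴
  web: d = 0 in → contributes +17.03173 in⁴
  top flange: d = 3.725 in → contributes +39.78498 in⁴
Total I = 96.6017 in⁴.
Extreme fibre distance c = 4.05 in; S = I/c = 23.85227 in³.

S_x ≈ 23.852 in³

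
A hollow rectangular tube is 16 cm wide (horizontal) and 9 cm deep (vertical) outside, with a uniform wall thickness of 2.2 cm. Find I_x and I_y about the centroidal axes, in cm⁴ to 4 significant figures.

I_x ≈ 877.9 cm⁴, I_y ≈ 2474 cm⁴

Decompose the section into non-overlapping parts with the origin at the bottom-left of its bounding rectangle.
Outer rectangle: 16 × 9, A = 144 cm², y = 4.5 cm, Ī = 972 cm⁴.
Inner void (subtracted): 11.6 × 4.6, A = 53.36 cm², y = 4.5 cm, Ī = 94.0915 cm⁴.
By symmetry the centroid is at mid-height, ȳ = 4.5 cm.
All pieces are centred on the centroidal x-axis, so I = ΣĪ (holes subtracted) = 877.909 cm⁴.
Repeating about the centroidal y-axis gives I_y = 2473.66 cm⁴.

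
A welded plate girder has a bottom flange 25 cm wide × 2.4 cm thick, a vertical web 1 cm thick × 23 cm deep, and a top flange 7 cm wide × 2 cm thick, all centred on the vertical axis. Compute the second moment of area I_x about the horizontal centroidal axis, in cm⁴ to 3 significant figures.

Split into non-overlapping primitives; take the origin at the lower-left of the bounding box.
Bottom plate: 25 × 2.4, A = 60 cm², y = 1.2 cm, Ī = 28.8 cm⁴.
Web plate: 1 × 23, A = 23 cm², y = 13.9 cm, Ī = 1013.9 cm⁴.
Top plate: 7 × 2, A = 14 cm², y = 26.4 cm, Ī = 4.6667 cm⁴.
Centroid: ȳ = ΣA·y / ΣA = 7.8485 cm.
Transfer each piece to the horizontal centroidal axis using Ī + A·d² with d = y − 7.8485:
  bottom plate: d = -6.6485 cm → contributes +2680.9 cm⁴
  web plate: d = 6.0515 cm → contributes +1856.2 cm⁴
  top plate: d = 18.552 cm → contributes +4822.9 cm⁴
Total I = 9 360 cm⁴.

I_x ≈ 9360 cm⁴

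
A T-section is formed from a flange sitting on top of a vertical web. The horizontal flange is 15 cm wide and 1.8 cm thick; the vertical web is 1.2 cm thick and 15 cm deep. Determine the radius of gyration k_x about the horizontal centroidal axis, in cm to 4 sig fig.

Treat the section as a set of non-overlapping primitives; coordinates are from the bounding-box lower-left.
Flange: 15 × 1.8, A = 27 cm², y = 15.9 cm, Ī = 7.29 cm⁴.
Web: 1.2 × 15, A = 18 cm², y = 7.5 cm, Ī = 337.5 cm⁴.
Centroid: ȳ = ΣA·y / ΣA = 12.54 cm.
Transfer each piece to the horizontal centroidal axis using Ī + A·d² with d = y − 12.54:
  flange: d = 3.36 cm → contributes +312.109 cm⁴
  web: d = -5.04 cm → contributes +794.729 cm⁴
Total I = 1106.84 cm⁴.
Radius of gyration: k = √(I/A) = √(1106.84 / 45) = 4.95948 cm.

k_x ≈ 4.959 cm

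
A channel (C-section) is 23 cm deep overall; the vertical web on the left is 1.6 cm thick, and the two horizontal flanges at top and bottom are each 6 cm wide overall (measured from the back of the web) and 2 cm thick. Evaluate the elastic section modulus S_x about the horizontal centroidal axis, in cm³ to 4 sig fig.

S_x ≈ 310.3 cm³

Split into non-overlapping primitives; take the origin at the lower-left of the bounding box.
Web: 1.6 × 23, A = 36.8 cm², y = 11.5 cm, Ī = 1622.27 cm⁴.
Top flange (beyond web): 4.4 × 2, A = 8.8 cm², y = 22 cm, Ī = 2.93333 cm⁴.
Bottom flange (beyond web): 4.4 × 2, A = 8.8 cm², y = 1 cm, Ī = 2.93333 cm⁴.
By symmetry the centroid is at mid-height, ȳ = 11.5 cm.
Transfer each piece to the horizontal centroidal axis using Ī + A·d² with d = y − 11.5:
  web: d = 0 cm → contributes +1622.27 cm⁴
  top flange (beyond web): d = 10.5 cm → contributes +973.133 cm⁴
  bottom flange (beyond web): d = -10.5 cm → contributes +973.133 cm⁴
Total I = 3568.53 cm⁴.
Extreme fibre distance c = 11.5 cm; S = I/c = 310.307 cm³.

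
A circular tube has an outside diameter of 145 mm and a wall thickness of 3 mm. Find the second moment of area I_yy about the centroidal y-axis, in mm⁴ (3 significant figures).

I_yy ≈ 3.37 × 10⁶ mm⁴

Break the section into simple shapes (no overlaps), measuring from the bottom-left corner of the bounding box.
Outer circle: ⌀145, A = 16 513 mm², x = 72.5 mm, Ī = 21 699 109 mm⁴.
Bore (subtracted): ⌀139, A = 15 175 mm², x = 72.5 mm, Ī = 18 324 372 mm⁴.
By symmetry the centroid is at mid-width, x̄ = 72.5 mm.
All pieces are centred on the centroidal y-axis, so I = ΣĪ (holes subtracted) = 3 374 737 mm⁴.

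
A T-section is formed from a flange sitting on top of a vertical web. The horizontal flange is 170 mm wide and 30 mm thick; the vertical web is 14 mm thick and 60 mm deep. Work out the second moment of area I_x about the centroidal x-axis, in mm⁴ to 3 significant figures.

I_x ≈ 2.09 × 10⁶ mm⁴

Decompose the section into non-overlapping parts with the origin at the bottom-left of its bounding rectangle.
Flange: 170 × 30, A = 5 100 mm², y = 75 mm, Ī = 382 500 mm⁴.
Web: 14 × 60, A = 840 mm², y = 30 mm, Ī = 252 000 mm⁴.
Centroid: ȳ = ΣA·y / ΣA = 68.636 mm.
Transfer each piece to the centroidal x-axis using Ī + A·d² with d = y − 68.636:
  flange: d = 6.3636 mm → contributes +589 029 mm⁴
  web: d = -38.636 mm → contributes +1 505 926 mm⁴
Total I = 2 094 955 mm⁴.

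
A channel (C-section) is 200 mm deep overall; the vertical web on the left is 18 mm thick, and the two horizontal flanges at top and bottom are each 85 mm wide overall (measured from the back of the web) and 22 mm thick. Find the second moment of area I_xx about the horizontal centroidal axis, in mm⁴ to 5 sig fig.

Decompose the section into non-overlapping parts with the origin at the bottom-left of its bounding rectangle.
Web: 18 × 200, A = 3 600 mm², y = 100 mm, Ī = 12 000 000 mm⁴.
Top flange (beyond web): 67 × 22, A = 1 474 mm², y = 189 mm, Ī = 59451.33 mm⁴.
Bottom flange (beyond web): 67 × 22, A = 1 474 mm², y = 11 mm, Ī = 59451.33 mm⁴.
By symmetry the centroid is at mid-height, ȳ = 100 mm.
Transfer each piece to the horizontal centroidal axis using Ī + A·d² with d = y − 100:
  web: d = 0 mm → contributes +12 000 000 mm⁴
  top flange (beyond web): d = 89 mm → contributes +11 735 005 mm⁴
  bottom flange (beyond web): d = -89 mm → contributes +11 735 005 mm⁴
Total I = 35 470 011 mm⁴.

I_xx ≈ 3.5470 × 10⁷ mm⁴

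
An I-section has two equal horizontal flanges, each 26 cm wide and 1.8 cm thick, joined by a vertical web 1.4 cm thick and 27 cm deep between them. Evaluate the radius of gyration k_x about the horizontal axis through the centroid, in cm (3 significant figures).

Decompose the section into non-overlapping parts with the origin at the bottom-left of its bounding rectangle.
Bottom flange: 26 × 1.8, A = 46.8 cm², y = 0.9 cm, Ī = 12.636 cm⁴.
Web: 1.4 × 27, A = 37.8 cm², y = 15.3 cm, Ī = 2296.4 cm⁴.
Top flange: 26 × 1.8, A = 46.8 cm², y = 29.7 cm, Ī = 12.636 cm⁴.
By symmetry the centroid is at mid-height, ȳ = 15.3 cm.
Transfer each piece to the horizontal axis through the centroid using Ī + A·d² with d = y − 15.3:
  bottom flange: d = -14.4 cm → contributes +9717.1 cm⁴
  web: d = 0 cm → contributes +2296.4 cm⁴
  top flange: d = 14.4 cm → contributes +9717.1 cm⁴
Total I = 21 731 cm⁴.
Radius of gyration: k = √(I/A) = √(21 731 / 131.4) = 12.86 cm.

k_x ≈ 12.9 cm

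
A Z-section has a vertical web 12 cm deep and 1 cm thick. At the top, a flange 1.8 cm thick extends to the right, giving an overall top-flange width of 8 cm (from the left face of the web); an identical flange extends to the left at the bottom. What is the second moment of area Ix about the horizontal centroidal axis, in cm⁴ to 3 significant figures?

Treat the section as a set of non-overlapping primitives; coordinates are from the bounding-box lower-left.
Web: 1 × 12, A = 12 cm², y = 6 cm, Ī = 144 cm⁴.
Top flange (beyond web): 7 × 1.8, A = 12.6 cm², y = 11.1 cm, Ī = 3.402 cm⁴.
Bottom flange (beyond web): 7 × 1.8, A = 12.6 cm², y = 0.9 cm, Ī = 3.402 cm⁴.
Centroid: ȳ = ΣA·y / ΣA = 6 cm.
Transfer each piece to the horizontal centroidal axis using Ī + A·d² with d = y − 6:
  web: d = 0 cm → contributes +144 cm⁴
  top flange (beyond web): d = 5.1 cm → contributes +331.13 cm⁴
  bottom flange (beyond web): d = -5.1 cm → contributes +331.13 cm⁴
Total I = 806.26 cm⁴.

Ix ≈ 806 cm⁴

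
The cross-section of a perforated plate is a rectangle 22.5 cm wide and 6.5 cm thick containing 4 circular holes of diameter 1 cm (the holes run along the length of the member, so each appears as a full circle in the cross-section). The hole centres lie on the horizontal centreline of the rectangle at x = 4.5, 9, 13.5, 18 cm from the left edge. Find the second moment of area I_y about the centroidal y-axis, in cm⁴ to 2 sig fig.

Decompose the section into non-overlapping parts with the origin at the bottom-left of its bounding rectangle.
Plate: 22.5 × 6.5, A = 146.3 cm², x = 11.25 cm, Ī = 6 170 cm⁴.
Hole 1 (subtracted): ⌀1, A = 0.7854 cm², x = 4.5 cm, Ī = 0.04909 cm⁴.
Hole 2 (subtracted): ⌀1, A = 0.7854 cm², x = 9 cm, Ī = 0.04909 cm⁴.
Hole 3 (subtracted): ⌀1, A = 0.7854 cm², x = 13.5 cm, Ī = 0.04909 cm⁴.
Hole 4 (subtracted): ⌀1, A = 0.7854 cm², x = 18 cm, Ī = 0.04909 cm⁴.
By symmetry the centroid is at mid-width, x̄ = 11.25 cm.
Transfer each piece to the centroidal y-axis using Ī + A·d² with d = x − 11.25:
  plate: d = 0 cm → contributes +6 170 cm⁴
  hole 1: d = -6.75 cm → contributes −35.83 cm⁴
  hole 2: d = -2.25 cm → contributes −4.025 cm⁴
  hole 3: d = 2.25 cm → contributes −4.025 cm⁴
  hole 4: d = 6.75 cm → contributes −35.83 cm⁴
Total I = 6 090 cm⁴.

I_y ≈ 6100 cm⁴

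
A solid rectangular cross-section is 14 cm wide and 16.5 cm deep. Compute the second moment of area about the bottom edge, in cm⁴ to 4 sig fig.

The section: 14 × 16.5, A = 231 cm², y = 8.25 cm, Ī = 5240.81 cm⁴.
Transfer it to the base of the section using Ī + A·d² with d = y − 0:
  the section: d = 8.25 cm → contributes +20963.3 cm⁴
Total I = 20963.3 cm⁴.

I_base ≈ 2.096 × 10⁴ cm⁴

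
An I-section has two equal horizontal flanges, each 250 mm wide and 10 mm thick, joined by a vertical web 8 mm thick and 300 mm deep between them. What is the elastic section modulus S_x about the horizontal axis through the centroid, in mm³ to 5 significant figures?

Split into non-overlapping primitives; take the origin at the lower-left of the bounding box.
Bottom flange: 250 × 10, A = 2 500 mm², y = 5 mm, Ī = 20833.33 mm⁴.
Web: 8 × 300, A = 2 400 mm², y = 160 mm, Ī = 18 000 000 mm⁴.
Top flange: 250 × 10, A = 2 500 mm², y = 315 mm, Ī = 20833.33 mm⁴.
By symmetry the centroid is at mid-height, ȳ = 160 mm.
Transfer each piece to the horizontal axis through the centroid using Ī + A·d² with d = y − 160:
  bottom flange: d = -155 mm → contributes +60 083 333 mm⁴
  web: d = 0 mm → contributes +18 000 000 mm⁴
  top flange: d = 155 mm → contributes +60 083 333 mm⁴
Total I = 138 166 667 mm⁴.
Extreme fibre distance c = 160 mm; S = I/c = 863541.7 mm³.

S_x ≈ 8.6354 × 10⁵ mm³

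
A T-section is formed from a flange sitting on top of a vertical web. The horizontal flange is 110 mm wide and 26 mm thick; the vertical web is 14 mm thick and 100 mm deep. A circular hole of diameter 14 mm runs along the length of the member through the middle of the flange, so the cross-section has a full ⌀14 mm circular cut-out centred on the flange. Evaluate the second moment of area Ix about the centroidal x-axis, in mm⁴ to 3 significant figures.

Ix ≈ 4.99 × 10⁶ mm⁴

Treat the section as a set of non-overlapping primitives; coordinates are from the bounding-box lower-left.
Flange: 110 × 26, A = 2 860 mm², y = 113 mm, Ī = 161 113 mm⁴.
Web: 14 × 100, A = 1 400 mm², y = 50 mm, Ī = 1 166 667 mm⁴.
Hole (subtracted): ⌀14, A = 153.94 mm², y = 113 mm, Ī = 1885.7 mm⁴.
Centroid: ȳ = ΣA·y / ΣA = 91.52 mm.
Transfer each piece to the centroidal x-axis using Ī + A·d² with d = y − 91.52:
  flange: d = 21.48 mm → contributes +1 480 743 mm⁴
  web: d = -41.52 mm → contributes +3 580 091 mm⁴
  hole: d = 21.48 mm → contributes −72 914 mm⁴
Total I = 4 987 920 mm⁴.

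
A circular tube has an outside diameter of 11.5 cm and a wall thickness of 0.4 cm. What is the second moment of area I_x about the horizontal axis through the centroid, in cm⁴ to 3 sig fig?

I_x ≈ 215 cm⁴

Decompose the section into non-overlapping parts with the origin at the bottom-left of its bounding rectangle.
Outer circle: ⌀11.5, A = 103.87 cm², y = 5.75 cm, Ī = 858.54 cm⁴.
Bore (subtracted): ⌀10.7, A = 89.92 cm², y = 5.75 cm, Ī = 643.44 cm⁴.
By symmetry the centroid is at mid-height, ȳ = 5.75 cm.
All pieces are centred on the horizontal axis through the centroid, so I = ΣĪ (holes subtracted) = 215.11 cm⁴.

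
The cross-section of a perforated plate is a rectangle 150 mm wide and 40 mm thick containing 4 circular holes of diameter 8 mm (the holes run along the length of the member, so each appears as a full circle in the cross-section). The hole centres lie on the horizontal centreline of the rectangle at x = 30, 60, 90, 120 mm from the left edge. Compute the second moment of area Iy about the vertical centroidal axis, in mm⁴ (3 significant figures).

Iy ≈ 1.10 × 10⁷ mm⁴

Treat the section as a set of non-overlapping primitives; coordinates are from the bounding-box lower-left.
Plate: 150 × 40, A = 6 000 mm², x = 75 mm, Ī = 11 250 000 mm⁴.
Hole 1 (subtracted): ⌀8, A = 50.265 mm², x = 30 mm, Ī = 201.06 mm⁴.
Hole 2 (subtracted): ⌀8, A = 50.265 mm², x = 60 mm, Ī = 201.06 mm⁴.
Hole 3 (subtracted): ⌀8, A = 50.265 mm², x = 90 mm, Ī = 201.06 mm⁴.
Hole 4 (subtracted): ⌀8, A = 50.265 mm², x = 120 mm, Ī = 201.06 mm⁴.
By symmetry the centroid is at mid-width, x̄ = 75 mm.
Transfer each piece to the vertical centroidal axis using Ī + A·d² with d = x − 75:
  plate: d = 0 mm → contributes +11 250 000 mm⁴
  hole 1: d = -45 mm → contributes −101 989 mm⁴
  hole 2: d = -15 mm → contributes −11 511 mm⁴
  hole 3: d = 15 mm → contributes −11 511 mm⁴
  hole 4: d = 45 mm → contributes −101 989 mm⁴
Total I = 11 023 001 mm⁴.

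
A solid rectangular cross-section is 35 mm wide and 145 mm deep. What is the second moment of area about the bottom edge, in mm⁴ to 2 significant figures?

The section: 35 × 145, A = 5 075 mm², y = 72.5 mm, Ī = 8 891 823 mm⁴.
Transfer it to the base of the section using Ī + A·d² with d = y − 0:
  the section: d = 72.5 mm → contributes +35 567 292 mm⁴
Total I = 35 567 292 mm⁴.

I_base ≈ 3.6 × 10⁷ mm⁴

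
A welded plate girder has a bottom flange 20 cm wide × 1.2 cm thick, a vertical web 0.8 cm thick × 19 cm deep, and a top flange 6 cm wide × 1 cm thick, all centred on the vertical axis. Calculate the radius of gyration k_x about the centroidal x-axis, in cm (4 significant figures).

k_x ≈ 7.832 cm

Decompose the section into non-overlapping parts with the origin at the bottom-left of its bounding rectangle.
Bottom plate: 20 × 1.2, A = 24 cm², y = 0.6 cm, Ī = 2.88 cm⁴.
Web plate: 0.8 × 19, A = 15.2 cm², y = 10.7 cm, Ī = 457.267 cm⁴.
Top plate: 6 × 1, A = 6 cm², y = 20.7 cm, Ī = 0.5 cm⁴.
Centroid: ȳ = ΣA·y / ΣA = 6.6646 cm.
Transfer each piece to the centroidal x-axis using Ī + A·d² with d = y − 6.6646:
  bottom plate: d = -6.0646 cm → contributes +885.585 cm⁴
  web plate: d = 4.0354 cm → contributes +704.79 cm⁴
  top plate: d = 14.0354 cm → contributes +1182.45 cm⁴
Total I = 2772.83 cm⁴.
Radius of gyration: k = √(I/A) = √(2772.83 / 45.2) = 7.83236 cm.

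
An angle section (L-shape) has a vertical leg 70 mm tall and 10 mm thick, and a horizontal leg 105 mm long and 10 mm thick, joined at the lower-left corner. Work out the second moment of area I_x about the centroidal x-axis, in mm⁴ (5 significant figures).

Treat the section as a set of non-overlapping primitives; coordinates are from the bounding-box lower-left.
Vertical leg: 10 × 70, A = 700 mm², y = 35 mm, Ī = 285833.3 mm⁴.
Horizontal leg (remainder): 95 × 10, A = 950 mm², y = 5 mm, Ī = 7916.667 mm⁴.
Centroid: ȳ = ΣA·y / ΣA = 17.72727 mm.
Transfer each piece to the centroidal x-axis using Ī + A·d² with d = y − 17.72727:
  vertical leg: d = 17.27273 mm → contributes +494676.3 mm⁴
  horizontal leg (remainder): d = -12.72727 mm → contributes +161 801 mm⁴
Total I = 656477.3 mm⁴.

I_x ≈ 6.5648 × 10⁵ mm⁴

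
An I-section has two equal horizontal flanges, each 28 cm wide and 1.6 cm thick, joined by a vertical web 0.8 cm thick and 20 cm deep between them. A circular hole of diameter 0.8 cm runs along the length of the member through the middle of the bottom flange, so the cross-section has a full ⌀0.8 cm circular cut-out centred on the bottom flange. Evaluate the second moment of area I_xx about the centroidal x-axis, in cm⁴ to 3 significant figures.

Decompose the section into non-overlapping parts with the origin at the bottom-left of its bounding rectangle.
Bottom flange: 28 × 1.6, A = 44.8 cm², y = 0.8 cm, Ī = 9.5573 cm⁴.
Web: 0.8 × 20, A = 16 cm², y = 11.6 cm, Ī = 533.33 cm⁴.
Top flange: 28 × 1.6, A = 44.8 cm², y = 22.4 cm, Ī = 9.5573 cm⁴.
Hole (subtracted): ⌀0.8, A = 0.50265 cm², y = 0.8 cm, Ī = 0.020106 cm⁴.
Centroid: ȳ = ΣA·y / ΣA = 11.652 cm.
Transfer each piece to the centroidal x-axis using Ī + A·d² with d = y − 11.652:
  bottom flange: d = -10.852 cm → contributes +5285.1 cm⁴
  web: d = -0.051654 cm → contributes +533.38 cm⁴
  top flange: d = 10.748 cm → contributes +5185.2 cm⁴
  hole: d = -10.852 cm → contributes −59.212 cm⁴
Total I = 10 944 cm⁴.

I_xx ≈ 1.09 × 10⁴ cm⁴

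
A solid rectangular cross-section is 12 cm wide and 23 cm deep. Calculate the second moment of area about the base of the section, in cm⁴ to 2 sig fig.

The section: 12 × 23, A = 276 cm², y = 11.5 cm, Ī = 12 167 cm⁴.
Transfer it to a horizontal axis along the bottom face using Ī + A·d² with d = y − 0:
  the section: d = 11.5 cm → contributes +48 668 cm⁴
Total I = 48 668 cm⁴.

I_base ≈ 4.9 × 10⁴ cm⁴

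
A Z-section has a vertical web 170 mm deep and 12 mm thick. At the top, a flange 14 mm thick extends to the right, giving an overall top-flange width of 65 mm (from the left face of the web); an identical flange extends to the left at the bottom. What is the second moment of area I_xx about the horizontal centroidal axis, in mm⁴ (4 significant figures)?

Break the section into simple shapes (no overlaps), measuring from the bottom-left corner of the bounding box.
Web: 12 × 170, A = 2 040 mm², y = 85 mm, Ī = 4 913 000 mm⁴.
Top flange (beyond web): 53 × 14, A = 742 mm², y = 163 mm, Ī = 12119.3 mm⁴.
Bottom flange (beyond web): 53 × 14, A = 742 mm², y = 7 mm, Ī = 12119.3 mm⁴.
Centroid: ȳ = ΣA·y / ΣA = 85 mm.
Transfer each piece to the horizontal centroidal axis using Ī + A·d² with d = y − 85:
  web: d = 0 mm → contributes +4 913 000 mm⁴
  top flange (beyond web): d = 78 mm → contributes +4 526 447 mm⁴
  bottom flange (beyond web): d = -78 mm → contributes +4 526 447 mm⁴
Total I = 13 965 895 mm⁴.

I_xx ≈ 1.397 × 10⁷ mm⁴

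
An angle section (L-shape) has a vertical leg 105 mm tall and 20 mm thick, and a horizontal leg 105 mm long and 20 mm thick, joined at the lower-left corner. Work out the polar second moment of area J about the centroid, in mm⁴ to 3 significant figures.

Decompose the section into non-overlapping parts with the origin at the bottom-left of its bounding rectangle.
Vertical leg: 20 × 105, A = 2 100 mm², y = 52.5 mm, Ī = 1 929 375 mm⁴.
Horizontal leg (remainder): 85 × 20, A = 1 700 mm², y = 10 mm, Ī = 56 667 mm⁴.
Centroid: ȳ = ΣA·y / ΣA = 33.487 mm.
Transfer each piece to the centroidal x-axis using Ī + A·d² with d = y − 33.487:
  vertical leg: d = 19.013 mm → contributes +2 688 525 mm⁴
  horizontal leg (remainder): d = -23.487 mm → contributes +994 441 mm⁴
Total I = 3 682 966 mm⁴.
For the y-axis: x̄ = 33.487 mm.
Repeating about the centroidal y-axis gives I_y = 3 682 966 mm⁴.
Polar second moment: J = I_x + I_y = 7 365 932 mm⁴.

J ≈ 7.37 × 10⁶ mm⁴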